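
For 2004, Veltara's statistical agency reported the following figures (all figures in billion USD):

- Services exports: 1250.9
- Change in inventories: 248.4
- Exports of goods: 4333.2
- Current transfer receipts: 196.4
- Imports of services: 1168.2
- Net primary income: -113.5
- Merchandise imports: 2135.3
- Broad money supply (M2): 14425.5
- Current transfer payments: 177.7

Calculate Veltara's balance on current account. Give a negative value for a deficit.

Goods balance = 4333.2 - 2135.3 = 2197.9
Services balance = 1250.9 - 1168.2 = 82.7
Trade balance (goods + services) = 2197.9 + 82.7 = 2280.6
Net primary income = -113.5
Net secondary income = 196.4 - 177.7 = 18.7
Current account = 2280.6 + (-113.5) + 18.7 = 2185.8

2185.8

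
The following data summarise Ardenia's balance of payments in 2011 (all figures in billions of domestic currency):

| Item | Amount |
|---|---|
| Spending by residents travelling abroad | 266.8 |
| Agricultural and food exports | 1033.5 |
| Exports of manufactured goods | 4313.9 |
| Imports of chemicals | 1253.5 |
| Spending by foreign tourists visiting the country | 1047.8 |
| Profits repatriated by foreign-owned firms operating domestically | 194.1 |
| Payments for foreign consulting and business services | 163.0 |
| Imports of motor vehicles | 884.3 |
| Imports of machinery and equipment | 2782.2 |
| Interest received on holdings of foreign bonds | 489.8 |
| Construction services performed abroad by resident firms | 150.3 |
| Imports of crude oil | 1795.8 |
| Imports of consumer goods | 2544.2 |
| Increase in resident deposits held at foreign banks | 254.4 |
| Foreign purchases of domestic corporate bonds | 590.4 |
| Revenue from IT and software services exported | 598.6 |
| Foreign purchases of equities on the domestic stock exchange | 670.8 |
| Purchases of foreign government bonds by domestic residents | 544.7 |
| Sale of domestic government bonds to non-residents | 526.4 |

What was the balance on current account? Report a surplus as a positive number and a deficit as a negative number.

Goods: -1253.5 - 2544.2 + 4313.9 + 1033.5 - 1795.8 - 2782.2 - 884.3 = -3912.6
Services: -266.8 + 150.3 - 163.0 + 598.6 + 1047.8 = 1366.9
Primary income: 489.8 - 194.1 = 295.7
Current account = (-3912.6) + 1366.9 + 295.7 = -2250.0
(Excluded from the current account — financial account: increase in resident deposits held at foreign banks 254.4, foreign purchases of domestic corporate bonds 590.4, foreign purchases of equities on the domestic stock exchange 670.8, purchases of foreign government bonds by domestic residents 544.7, sale of domestic government bonds to non-residents 526.4.)

-2250.0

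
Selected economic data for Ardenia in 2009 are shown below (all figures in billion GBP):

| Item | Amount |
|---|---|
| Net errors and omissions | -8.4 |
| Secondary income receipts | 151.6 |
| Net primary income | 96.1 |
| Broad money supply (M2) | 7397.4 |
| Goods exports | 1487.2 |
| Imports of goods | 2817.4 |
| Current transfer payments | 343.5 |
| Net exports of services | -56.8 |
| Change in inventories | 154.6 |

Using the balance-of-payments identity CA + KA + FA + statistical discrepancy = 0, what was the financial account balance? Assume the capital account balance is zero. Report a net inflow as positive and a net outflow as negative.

Goods balance = 1487.2 - 2817.4 = -1330.2
Services balance = -56.8
Trade balance (goods + services) = -1330.2 + (-56.8) = -1387.0
Net primary income = 96.1
Net secondary income = 151.6 - 343.5 = -191.9
Current account = -1387.0 + 96.1 + (-191.9) = -1482.8
Financial account = -(-1482.8 + (-8.4)) = 1491.2

1491.2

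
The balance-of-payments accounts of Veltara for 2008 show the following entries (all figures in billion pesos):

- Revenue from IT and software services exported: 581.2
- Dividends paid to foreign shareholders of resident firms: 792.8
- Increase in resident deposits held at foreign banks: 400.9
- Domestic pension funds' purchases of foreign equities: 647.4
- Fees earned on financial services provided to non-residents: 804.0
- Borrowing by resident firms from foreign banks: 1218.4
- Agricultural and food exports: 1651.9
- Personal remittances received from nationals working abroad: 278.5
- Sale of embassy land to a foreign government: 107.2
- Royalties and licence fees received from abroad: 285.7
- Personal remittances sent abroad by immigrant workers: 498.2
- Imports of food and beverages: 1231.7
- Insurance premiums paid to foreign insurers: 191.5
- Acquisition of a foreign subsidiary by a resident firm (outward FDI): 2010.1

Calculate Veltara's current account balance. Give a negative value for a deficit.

Goods: 1651.9 - 1231.7 = 420.2
Services: 285.7 + 581.2 - 191.5 + 804.0 = 1479.4
Primary income: -792.8
Secondary income: 278.5 - 498.2 = -219.7
Current account = 420.2 + 1479.4 + (-792.8) + (-219.7) = 887.1
(Excluded from the current account — financial account: increase in resident deposits held at foreign banks 400.9, domestic pension funds' purchases of foreign equities 647.4, borrowing by resident firms from foreign banks 1218.4, acquisition of a foreign subsidiary by a resident firm (outward FDI) 2010.1; capital account: sale of embassy land to a foreign government 107.2.)

887.1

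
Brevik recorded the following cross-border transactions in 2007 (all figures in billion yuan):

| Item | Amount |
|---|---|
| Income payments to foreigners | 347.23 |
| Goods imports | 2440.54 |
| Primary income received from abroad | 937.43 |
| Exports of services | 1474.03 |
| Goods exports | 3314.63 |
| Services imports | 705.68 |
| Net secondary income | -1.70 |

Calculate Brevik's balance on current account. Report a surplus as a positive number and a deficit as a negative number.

Goods balance = 3314.63 - 2440.54 = 874.09
Services balance = 1474.03 - 705.68 = 768.35
Trade balance (goods + services) = 874.09 + 768.35 = 1642.44
Net primary income = 937.43 - 347.23 = 590.20
Net secondary income = -1.70
Current account = 1642.44 + 590.20 + (-1.70) = 2230.94

2230.94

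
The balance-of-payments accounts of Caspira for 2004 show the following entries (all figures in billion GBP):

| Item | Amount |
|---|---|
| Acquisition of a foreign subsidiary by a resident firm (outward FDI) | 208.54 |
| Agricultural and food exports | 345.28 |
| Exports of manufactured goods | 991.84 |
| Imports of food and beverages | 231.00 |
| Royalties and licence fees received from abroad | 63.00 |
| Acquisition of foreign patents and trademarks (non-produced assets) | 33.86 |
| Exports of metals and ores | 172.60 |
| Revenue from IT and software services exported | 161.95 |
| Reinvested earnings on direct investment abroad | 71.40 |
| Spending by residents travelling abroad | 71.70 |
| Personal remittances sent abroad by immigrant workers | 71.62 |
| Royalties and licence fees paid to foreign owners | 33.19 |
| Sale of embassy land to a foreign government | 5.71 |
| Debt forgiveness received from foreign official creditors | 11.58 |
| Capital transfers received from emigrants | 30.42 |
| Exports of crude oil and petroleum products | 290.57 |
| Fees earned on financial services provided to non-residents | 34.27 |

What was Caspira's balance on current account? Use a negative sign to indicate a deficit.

Goods: -231.00 + 345.28 + 290.57 + 991.84 + 172.60 = 1569.29
Services: 63.00 + 34.27 - 33.19 + 161.95 - 71.70 = 154.33
Primary income: 71.40
Secondary income: -71.62
Current account = 1569.29 + 154.33 + 71.40 + (-71.62) = 1723.40
(Excluded from the current account — financial account: acquisition of a foreign subsidiary by a resident firm (outward FDI) 208.54; capital account: acquisition of foreign patents and trademarks (non-produced assets) 33.86, sale of embassy land to a foreign government 5.71, debt forgiveness received from foreign official creditors 11.58, capital transfers received from emigrants 30.42.)

1723.40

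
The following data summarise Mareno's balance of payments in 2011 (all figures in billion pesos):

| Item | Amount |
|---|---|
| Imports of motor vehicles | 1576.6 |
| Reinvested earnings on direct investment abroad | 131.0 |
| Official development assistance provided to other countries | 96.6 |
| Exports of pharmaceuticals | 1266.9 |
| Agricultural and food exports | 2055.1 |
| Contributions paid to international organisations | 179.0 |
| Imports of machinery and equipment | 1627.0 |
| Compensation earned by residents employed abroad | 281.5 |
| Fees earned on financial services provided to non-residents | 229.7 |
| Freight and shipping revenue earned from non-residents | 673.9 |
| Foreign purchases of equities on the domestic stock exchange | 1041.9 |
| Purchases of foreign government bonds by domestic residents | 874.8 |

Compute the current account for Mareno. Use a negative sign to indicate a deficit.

Goods: 2055.1 - 1576.6 - 1627.0 + 1266.9 = 118.4
Services: 673.9 + 229.7 = 903.6
Primary income: 131.0 + 281.5 = 412.5
Secondary income: -179.0 - 96.6 = -275.6
Current account = 118.4 + 903.6 + 412.5 + (-275.6) = 1158.9
(Excluded from the current account — financial account: foreign purchases of equities on the domestic stock exchange 1041.9, purchases of foreign government bonds by domestic residents 874.8.)

1158.9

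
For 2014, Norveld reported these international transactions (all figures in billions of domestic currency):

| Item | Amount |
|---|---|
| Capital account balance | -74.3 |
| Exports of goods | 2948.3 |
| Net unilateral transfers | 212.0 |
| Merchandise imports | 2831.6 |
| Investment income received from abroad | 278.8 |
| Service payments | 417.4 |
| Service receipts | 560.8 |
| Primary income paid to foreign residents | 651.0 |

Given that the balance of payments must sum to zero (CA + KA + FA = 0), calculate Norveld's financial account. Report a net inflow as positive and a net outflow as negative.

-25.6

Goods balance = 2948.3 - 2831.6 = 116.7
Services balance = 560.8 - 417.4 = 143.4
Trade balance (goods + services) = 116.7 + 143.4 = 260.1
Net primary income = 278.8 - 651.0 = -372.2
Net secondary income = 212.0
Current account = 260.1 + (-372.2) + 212.0 = 99.9
Financial account = -(99.9 + (-74.3)) = -25.6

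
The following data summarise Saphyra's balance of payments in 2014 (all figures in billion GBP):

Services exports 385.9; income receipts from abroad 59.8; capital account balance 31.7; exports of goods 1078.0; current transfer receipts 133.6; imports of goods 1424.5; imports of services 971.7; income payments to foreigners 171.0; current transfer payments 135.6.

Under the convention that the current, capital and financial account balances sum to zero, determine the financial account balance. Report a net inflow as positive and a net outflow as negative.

Goods balance = 1078.0 - 1424.5 = -346.5
Services balance = 385.9 - 971.7 = -585.8
Trade balance (goods + services) = -346.5 + (-585.8) = -932.3
Net primary income = 59.8 - 171.0 = -111.2
Net secondary income = 133.6 - 135.6 = -2.0
Current account = -932.3 + (-111.2) + (-2.0) = -1045.5
Financial account = -(-1045.5 + 31.7) = 1013.8

1013.8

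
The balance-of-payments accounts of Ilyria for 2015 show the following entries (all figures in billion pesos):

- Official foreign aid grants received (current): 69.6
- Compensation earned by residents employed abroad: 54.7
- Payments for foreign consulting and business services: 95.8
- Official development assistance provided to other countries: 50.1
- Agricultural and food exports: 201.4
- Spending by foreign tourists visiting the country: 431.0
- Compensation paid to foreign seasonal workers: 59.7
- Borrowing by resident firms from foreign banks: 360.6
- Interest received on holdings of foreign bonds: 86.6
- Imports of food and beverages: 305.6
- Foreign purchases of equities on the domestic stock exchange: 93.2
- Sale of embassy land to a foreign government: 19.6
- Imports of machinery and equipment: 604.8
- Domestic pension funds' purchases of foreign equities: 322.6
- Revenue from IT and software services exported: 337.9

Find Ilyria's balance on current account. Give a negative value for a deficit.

65.2

Goods: -604.8 + 201.4 - 305.6 = -709.0
Services: 431.0 - 95.8 + 337.9 = 673.1
Primary income: -59.7 + 54.7 + 86.6 = 81.6
Secondary income: 69.6 - 50.1 = 19.5
Current account = (-709.0) + 673.1 + 81.6 + 19.5 = 65.2
(Excluded from the current account — financial account: borrowing by resident firms from foreign banks 360.6, foreign purchases of equities on the domestic stock exchange 93.2, domestic pension funds' purchases of foreign equities 322.6; capital account: sale of embassy land to a foreign government 19.6.)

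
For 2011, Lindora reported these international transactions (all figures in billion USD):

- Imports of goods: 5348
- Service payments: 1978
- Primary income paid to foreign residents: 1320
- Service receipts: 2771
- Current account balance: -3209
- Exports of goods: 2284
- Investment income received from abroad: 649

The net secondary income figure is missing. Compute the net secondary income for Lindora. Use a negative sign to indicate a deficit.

Current account = goods balance + services balance + net primary income + net secondary income
Sum of the known components = -2942
Net secondary income = CA - (known components) = -3209 - (-2942) = -267

-267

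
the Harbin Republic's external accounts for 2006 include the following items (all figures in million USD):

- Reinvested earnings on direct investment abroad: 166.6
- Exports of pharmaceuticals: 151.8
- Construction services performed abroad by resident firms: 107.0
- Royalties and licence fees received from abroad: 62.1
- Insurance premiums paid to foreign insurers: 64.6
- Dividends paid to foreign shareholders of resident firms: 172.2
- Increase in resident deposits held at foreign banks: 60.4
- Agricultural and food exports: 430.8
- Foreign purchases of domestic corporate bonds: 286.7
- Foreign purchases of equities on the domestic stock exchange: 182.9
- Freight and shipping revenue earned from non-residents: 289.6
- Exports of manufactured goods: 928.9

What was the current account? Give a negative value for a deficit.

Goods: 430.8 + 151.8 + 928.9 = 1511.5
Services: 62.1 - 64.6 + 107.0 + 289.6 = 394.1
Primary income: -172.2 + 166.6 = -5.6
Current account = 1511.5 + 394.1 + (-5.6) = 1900.0
(Excluded from the current account — financial account: increase in resident deposits held at foreign banks 60.4, foreign purchases of domestic corporate bonds 286.7, foreign purchases of equities on the domestic stock exchange 182.9.)

1900.0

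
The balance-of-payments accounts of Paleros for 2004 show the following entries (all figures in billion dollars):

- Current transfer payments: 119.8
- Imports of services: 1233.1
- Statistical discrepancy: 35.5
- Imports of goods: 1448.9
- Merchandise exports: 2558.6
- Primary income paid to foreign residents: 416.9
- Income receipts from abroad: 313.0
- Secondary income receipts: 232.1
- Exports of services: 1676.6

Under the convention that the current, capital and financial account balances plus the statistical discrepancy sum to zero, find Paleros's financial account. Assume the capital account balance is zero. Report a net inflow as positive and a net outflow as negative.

Goods balance = 2558.6 - 1448.9 = 1109.7
Services balance = 1676.6 - 1233.1 = 443.5
Trade balance (goods + services) = 1109.7 + 443.5 = 1553.2
Net primary income = 313.0 - 416.9 = -103.9
Net secondary income = 232.1 - 119.8 = 112.3
Current account = 1553.2 + (-103.9) + 112.3 = 1561.6
Financial account = -(1561.6 + 35.5) = -1597.1

-1597.1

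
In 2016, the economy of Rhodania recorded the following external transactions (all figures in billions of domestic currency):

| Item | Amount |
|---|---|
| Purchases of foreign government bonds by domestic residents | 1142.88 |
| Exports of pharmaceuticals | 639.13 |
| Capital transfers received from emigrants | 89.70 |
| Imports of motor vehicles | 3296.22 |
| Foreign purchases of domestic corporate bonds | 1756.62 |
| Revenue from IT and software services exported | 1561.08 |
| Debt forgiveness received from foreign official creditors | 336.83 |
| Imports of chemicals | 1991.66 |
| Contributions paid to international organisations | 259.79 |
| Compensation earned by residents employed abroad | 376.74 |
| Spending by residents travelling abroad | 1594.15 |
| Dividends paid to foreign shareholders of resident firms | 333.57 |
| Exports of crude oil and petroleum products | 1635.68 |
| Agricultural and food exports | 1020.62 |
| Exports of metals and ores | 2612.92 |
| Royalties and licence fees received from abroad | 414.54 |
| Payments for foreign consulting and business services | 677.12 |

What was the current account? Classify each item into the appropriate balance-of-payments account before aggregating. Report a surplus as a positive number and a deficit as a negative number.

Goods: 1020.62 + 639.13 + 2612.92 - 1991.66 - 3296.22 + 1635.68 = 620.47
Services: -677.12 - 1594.15 + 1561.08 + 414.54 = -295.65
Primary income: -333.57 + 376.74 = 43.17
Secondary income: -259.79
Current account = 620.47 + (-295.65) + 43.17 + (-259.79) = 108.20
(Excluded from the current account — financial account: purchases of foreign government bonds by domestic residents 1142.88, foreign purchases of domestic corporate bonds 1756.62; capital account: capital transfers received from emigrants 89.70, debt forgiveness received from foreign official creditors 336.83.)

108.20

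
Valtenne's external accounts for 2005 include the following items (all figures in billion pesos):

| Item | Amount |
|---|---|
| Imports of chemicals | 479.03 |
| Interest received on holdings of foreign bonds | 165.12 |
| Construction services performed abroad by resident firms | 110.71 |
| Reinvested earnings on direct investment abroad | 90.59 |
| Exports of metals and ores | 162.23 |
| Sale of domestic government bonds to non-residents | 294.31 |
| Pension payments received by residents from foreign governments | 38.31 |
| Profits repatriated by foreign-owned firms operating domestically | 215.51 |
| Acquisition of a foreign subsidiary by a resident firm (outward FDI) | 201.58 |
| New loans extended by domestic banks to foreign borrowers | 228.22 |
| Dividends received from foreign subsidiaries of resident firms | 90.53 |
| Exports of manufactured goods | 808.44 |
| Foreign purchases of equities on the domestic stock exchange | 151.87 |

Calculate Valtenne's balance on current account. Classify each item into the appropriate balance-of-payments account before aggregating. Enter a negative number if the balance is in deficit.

771.39

Goods: -479.03 + 162.23 + 808.44 = 491.64
Services: 110.71
Primary income: 165.12 + 90.59 - 215.51 + 90.53 = 130.73
Secondary income: 38.31
Current account = 491.64 + 110.71 + 130.73 + 38.31 = 771.39
(Excluded from the current account — financial account: sale of domestic government bonds to non-residents 294.31, acquisition of a foreign subsidiary by a resident firm (outward FDI) 201.58, new loans extended by domestic banks to foreign borrowers 228.22, foreign purchases of equities on the domestic stock exchange 151.87.)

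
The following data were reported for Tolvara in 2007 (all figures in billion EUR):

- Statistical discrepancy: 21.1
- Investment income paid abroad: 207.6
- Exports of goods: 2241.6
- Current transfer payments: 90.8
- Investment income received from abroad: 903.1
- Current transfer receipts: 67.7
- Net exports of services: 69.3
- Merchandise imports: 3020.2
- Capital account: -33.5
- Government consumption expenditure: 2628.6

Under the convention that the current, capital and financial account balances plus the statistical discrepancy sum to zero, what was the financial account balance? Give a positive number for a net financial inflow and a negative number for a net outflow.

Goods balance = 2241.6 - 3020.2 = -778.6
Services balance = 69.3
Trade balance (goods + services) = -778.6 + 69.3 = -709.3
Net primary income = 903.1 - 207.6 = 695.5
Net secondary income = 67.7 - 90.8 = -23.1
Current account = -709.3 + 695.5 + (-23.1) = -36.9
Financial account = -(-36.9 + (-33.5) + 21.1) = 49.3

49.3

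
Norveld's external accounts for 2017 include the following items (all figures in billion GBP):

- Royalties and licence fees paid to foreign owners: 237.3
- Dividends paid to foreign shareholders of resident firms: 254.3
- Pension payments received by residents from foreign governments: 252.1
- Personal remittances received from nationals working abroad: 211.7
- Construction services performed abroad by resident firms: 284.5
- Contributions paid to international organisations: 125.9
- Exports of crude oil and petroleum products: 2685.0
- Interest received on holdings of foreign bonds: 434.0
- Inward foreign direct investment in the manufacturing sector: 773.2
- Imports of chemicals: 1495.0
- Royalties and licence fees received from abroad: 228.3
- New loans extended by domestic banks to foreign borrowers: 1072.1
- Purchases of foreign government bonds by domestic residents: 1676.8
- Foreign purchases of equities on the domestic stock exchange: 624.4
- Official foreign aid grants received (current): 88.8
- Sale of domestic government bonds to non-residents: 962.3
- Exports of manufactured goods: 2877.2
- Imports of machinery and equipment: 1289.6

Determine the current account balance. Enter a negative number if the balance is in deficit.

3659.5

Goods: 2685.0 - 1495.0 - 1289.6 + 2877.2 = 2777.6
Services: 228.3 - 237.3 + 284.5 = 275.5
Primary income: 434.0 - 254.3 = 179.7
Secondary income: 211.7 + 252.1 - 125.9 + 88.8 = 426.7
Current account = 2777.6 + 275.5 + 179.7 + 426.7 = 3659.5
(Excluded from the current account — financial account: inward foreign direct investment in the manufacturing sector 773.2, new loans extended by domestic banks to foreign borrowers 1072.1, purchases of foreign government bonds by domestic residents 1676.8, foreign purchases of equities on the domestic stock exchange 624.4, sale of domestic government bonds to non-residents 962.3.)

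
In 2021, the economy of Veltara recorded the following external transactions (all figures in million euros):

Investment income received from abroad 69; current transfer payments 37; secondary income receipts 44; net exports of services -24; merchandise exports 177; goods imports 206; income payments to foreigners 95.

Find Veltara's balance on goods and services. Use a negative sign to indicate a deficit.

Goods balance = 177 - 206 = -29
Services balance = -24
Trade balance (goods + services) = -29 + (-24) = -53

-53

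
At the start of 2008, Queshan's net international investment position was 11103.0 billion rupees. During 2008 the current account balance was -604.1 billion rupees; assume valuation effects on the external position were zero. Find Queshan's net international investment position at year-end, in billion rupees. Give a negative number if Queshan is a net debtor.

10498.9

With no valuation effects, change in NIIP = current account = -604.1
End-of-year NIIP = 11103.0 + (-604.1) = 10498.9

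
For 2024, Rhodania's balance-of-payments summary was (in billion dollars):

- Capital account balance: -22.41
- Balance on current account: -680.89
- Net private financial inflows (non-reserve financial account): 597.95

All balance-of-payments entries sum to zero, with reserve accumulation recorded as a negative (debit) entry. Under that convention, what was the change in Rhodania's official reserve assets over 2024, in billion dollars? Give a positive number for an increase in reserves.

-105.35

Official reserve transactions balance = -((-680.89) + (-22.41) + 597.95) = 105.35
An accumulation of reserves is recorded as a debit (negative entry), so the change in the stock of reserves is the negative of that balance.
Change in official reserves = -(105.35) = -105.35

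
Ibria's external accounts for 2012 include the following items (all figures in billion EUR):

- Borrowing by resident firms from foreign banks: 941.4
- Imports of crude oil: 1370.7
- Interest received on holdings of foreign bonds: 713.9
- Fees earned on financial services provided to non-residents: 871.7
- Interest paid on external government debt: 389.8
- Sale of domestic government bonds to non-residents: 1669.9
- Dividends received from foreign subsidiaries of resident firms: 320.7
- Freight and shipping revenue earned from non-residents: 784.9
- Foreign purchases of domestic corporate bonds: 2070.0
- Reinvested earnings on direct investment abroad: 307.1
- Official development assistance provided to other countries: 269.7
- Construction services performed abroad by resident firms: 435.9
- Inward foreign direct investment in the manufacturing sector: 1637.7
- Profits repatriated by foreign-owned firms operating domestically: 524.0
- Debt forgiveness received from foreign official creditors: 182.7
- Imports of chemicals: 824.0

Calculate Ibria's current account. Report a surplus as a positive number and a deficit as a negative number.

56.0

Goods: -1370.7 - 824.0 = -2194.7
Services: 435.9 + 784.9 + 871.7 = 2092.5
Primary income: -389.8 + 713.9 + 307.1 + 320.7 - 524.0 = 427.9
Secondary income: -269.7
Current account = (-2194.7) + 2092.5 + 427.9 + (-269.7) = 56.0
(Excluded from the current account — financial account: borrowing by resident firms from foreign banks 941.4, sale of domestic government bonds to non-residents 1669.9, foreign purchases of domestic corporate bonds 2070.0, inward foreign direct investment in the manufacturing sector 1637.7; capital account: debt forgiveness received from foreign official creditors 182.7.)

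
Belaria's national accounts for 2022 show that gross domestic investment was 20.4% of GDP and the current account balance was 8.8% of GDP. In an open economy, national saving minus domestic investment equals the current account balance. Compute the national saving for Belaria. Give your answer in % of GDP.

S = I + CA = 20.4 + 8.8 = 29.2

29.2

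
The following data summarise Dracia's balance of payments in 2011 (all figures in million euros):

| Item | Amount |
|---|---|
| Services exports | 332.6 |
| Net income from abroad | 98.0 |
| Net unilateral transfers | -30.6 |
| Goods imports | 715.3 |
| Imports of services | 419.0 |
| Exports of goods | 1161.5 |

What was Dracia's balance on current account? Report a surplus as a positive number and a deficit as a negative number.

Goods balance = 1161.5 - 715.3 = 446.2
Services balance = 332.6 - 419.0 = -86.4
Trade balance (goods + services) = 446.2 + (-86.4) = 359.8
Net primary income = 98.0
Net secondary income = -30.6
Current account = 359.8 + 98.0 + (-30.6) = 427.2

427.2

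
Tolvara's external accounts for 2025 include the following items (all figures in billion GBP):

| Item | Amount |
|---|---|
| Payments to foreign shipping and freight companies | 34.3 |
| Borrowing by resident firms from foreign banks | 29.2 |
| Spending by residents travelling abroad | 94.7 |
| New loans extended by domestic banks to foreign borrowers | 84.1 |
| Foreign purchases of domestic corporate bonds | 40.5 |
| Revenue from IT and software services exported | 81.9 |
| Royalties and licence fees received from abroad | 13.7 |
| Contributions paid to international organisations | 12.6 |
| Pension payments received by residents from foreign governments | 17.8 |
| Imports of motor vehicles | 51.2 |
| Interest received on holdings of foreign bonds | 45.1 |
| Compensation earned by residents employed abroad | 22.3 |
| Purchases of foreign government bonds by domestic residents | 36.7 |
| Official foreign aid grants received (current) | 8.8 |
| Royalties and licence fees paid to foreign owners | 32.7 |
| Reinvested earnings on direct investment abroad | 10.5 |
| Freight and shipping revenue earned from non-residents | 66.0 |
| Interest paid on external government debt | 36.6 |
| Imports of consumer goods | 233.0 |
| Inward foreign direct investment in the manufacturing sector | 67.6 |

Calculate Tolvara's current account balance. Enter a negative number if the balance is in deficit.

Goods: -233.0 - 51.2 = -284.2
Services: -34.3 + 66.0 - 32.7 + 13.7 - 94.7 + 81.9 = -0.1
Primary income: 22.3 + 10.5 + 45.1 - 36.6 = 41.3
Secondary income: -12.6 + 8.8 + 17.8 = 14.0
Current account = (-284.2) + (-0.1) + 41.3 + 14.0 = -229.0
(Excluded from the current account — financial account: borrowing by resident firms from foreign banks 29.2, new loans extended by domestic banks to foreign borrowers 84.1, foreign purchases of domestic corporate bonds 40.5, purchases of foreign government bonds by domestic residents 36.7, inward foreign direct investment in the manufacturing sector 67.6.)

-229.0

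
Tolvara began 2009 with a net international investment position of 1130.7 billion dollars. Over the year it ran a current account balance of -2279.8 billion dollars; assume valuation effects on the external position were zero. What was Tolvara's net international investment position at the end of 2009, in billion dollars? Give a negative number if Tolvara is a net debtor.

With no valuation effects, change in NIIP = current account = -2279.8
End-of-year NIIP = 1130.7 + (-2279.8) = -1149.1

-1149.1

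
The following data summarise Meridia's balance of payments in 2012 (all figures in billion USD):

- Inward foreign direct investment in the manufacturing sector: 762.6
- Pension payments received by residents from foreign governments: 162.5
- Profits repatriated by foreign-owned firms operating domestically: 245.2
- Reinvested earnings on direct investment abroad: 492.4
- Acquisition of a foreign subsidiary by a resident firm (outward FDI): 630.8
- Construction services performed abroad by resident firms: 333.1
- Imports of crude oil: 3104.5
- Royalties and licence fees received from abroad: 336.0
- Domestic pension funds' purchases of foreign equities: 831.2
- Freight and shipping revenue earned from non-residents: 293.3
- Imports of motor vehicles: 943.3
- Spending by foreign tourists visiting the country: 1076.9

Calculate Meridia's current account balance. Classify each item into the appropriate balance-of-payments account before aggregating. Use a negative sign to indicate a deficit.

-1598.8

Goods: -943.3 - 3104.5 = -4047.8
Services: 336.0 + 1076.9 + 333.1 + 293.3 = 2039.3
Primary income: -245.2 + 492.4 = 247.2
Secondary income: 162.5
Current account = (-4047.8) + 2039.3 + 247.2 + 162.5 = -1598.8
(Excluded from the current account — financial account: inward foreign direct investment in the manufacturing sector 762.6, acquisition of a foreign subsidiary by a resident firm (outward FDI) 630.8, domestic pension funds' purchases of foreign equities 831.2.)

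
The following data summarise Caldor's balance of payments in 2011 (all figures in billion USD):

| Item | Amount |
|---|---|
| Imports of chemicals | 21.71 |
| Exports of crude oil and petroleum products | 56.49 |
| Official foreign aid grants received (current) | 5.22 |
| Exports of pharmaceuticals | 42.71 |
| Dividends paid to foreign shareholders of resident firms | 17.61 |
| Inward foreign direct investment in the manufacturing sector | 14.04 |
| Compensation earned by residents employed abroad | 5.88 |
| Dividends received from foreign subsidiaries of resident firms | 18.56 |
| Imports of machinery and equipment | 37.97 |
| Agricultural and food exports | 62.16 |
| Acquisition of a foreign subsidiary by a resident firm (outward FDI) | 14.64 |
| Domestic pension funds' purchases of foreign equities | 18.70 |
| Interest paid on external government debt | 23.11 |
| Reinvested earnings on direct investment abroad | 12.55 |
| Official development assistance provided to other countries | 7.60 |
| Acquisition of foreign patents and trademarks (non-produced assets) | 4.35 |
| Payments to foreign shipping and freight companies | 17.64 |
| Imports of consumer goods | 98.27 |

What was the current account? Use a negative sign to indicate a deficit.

-20.34

Goods: -37.97 - 21.71 - 98.27 + 62.16 + 42.71 + 56.49 = 3.41
Services: -17.64
Primary income: 5.88 - 17.61 + 18.56 + 12.55 - 23.11 = -3.73
Secondary income: -7.60 + 5.22 = -2.38
Current account = 3.41 + (-17.64) + (-3.73) + (-2.38) = -20.34
(Excluded from the current account — financial account: inward foreign direct investment in the manufacturing sector 14.04, acquisition of a foreign subsidiary by a resident firm (outward FDI) 14.64, domestic pension funds' purchases of foreign equities 18.70; capital account: acquisition of foreign patents and trademarks (non-produced assets) 4.35.)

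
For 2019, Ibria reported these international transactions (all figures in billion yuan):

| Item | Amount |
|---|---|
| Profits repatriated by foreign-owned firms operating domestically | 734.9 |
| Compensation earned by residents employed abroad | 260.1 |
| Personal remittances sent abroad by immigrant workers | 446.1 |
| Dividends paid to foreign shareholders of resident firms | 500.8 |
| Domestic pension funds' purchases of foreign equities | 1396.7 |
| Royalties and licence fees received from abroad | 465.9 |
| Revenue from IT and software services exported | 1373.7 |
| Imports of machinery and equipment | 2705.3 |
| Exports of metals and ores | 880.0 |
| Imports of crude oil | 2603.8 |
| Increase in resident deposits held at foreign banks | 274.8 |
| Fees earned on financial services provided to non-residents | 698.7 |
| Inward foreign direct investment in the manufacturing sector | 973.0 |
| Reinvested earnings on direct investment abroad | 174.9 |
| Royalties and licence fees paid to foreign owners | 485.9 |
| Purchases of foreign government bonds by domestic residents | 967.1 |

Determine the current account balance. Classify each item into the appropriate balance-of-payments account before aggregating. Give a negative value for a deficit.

-3623.5

Goods: -2705.3 + 880.0 - 2603.8 = -4429.1
Services: 465.9 + 698.7 - 485.9 + 1373.7 = 2052.4
Primary income: -734.9 + 174.9 - 500.8 + 260.1 = -800.7
Secondary income: -446.1
Current account = (-4429.1) + 2052.4 + (-800.7) + (-446.1) = -3623.5
(Excluded from the current account — financial account: domestic pension funds' purchases of foreign equities 1396.7, increase in resident deposits held at foreign banks 274.8, inward foreign direct investment in the manufacturing sector 973.0, purchases of foreign government bonds by domestic residents 967.1.)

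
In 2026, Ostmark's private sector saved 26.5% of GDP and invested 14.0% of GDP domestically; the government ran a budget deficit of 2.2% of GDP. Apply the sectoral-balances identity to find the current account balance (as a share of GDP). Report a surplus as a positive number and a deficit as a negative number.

By the sectoral-balances identity, CA = (S_private - I) + (T - G).
Private balance = 26.5 - 14.0 = 12.5
Government balance (T - G) = -2.2
CA = 12.5 + (-2.2) = 10.3

10.3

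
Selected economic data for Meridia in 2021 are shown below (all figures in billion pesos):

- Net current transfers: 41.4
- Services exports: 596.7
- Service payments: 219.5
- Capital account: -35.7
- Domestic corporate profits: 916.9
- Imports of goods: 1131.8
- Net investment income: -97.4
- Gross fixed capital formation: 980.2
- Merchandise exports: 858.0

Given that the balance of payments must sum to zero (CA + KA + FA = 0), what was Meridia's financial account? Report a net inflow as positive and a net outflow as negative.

-11.7

Goods balance = 858.0 - 1131.8 = -273.8
Services balance = 596.7 - 219.5 = 377.2
Trade balance (goods + services) = -273.8 + 377.2 = 103.4
Net primary income = -97.4
Net secondary income = 41.4
Current account = 103.4 + (-97.4) + 41.4 = 47.4
Financial account = -(47.4 + (-35.7)) = -11.7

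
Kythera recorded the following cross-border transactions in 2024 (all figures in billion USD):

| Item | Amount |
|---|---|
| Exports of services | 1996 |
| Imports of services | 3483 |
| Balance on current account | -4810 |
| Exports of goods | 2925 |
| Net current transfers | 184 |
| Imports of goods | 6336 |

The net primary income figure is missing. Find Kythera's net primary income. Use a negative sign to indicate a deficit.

Current account = goods balance + services balance + net primary income + net secondary income
Sum of the known components = -4714
Net primary income = CA - (known components) = -4810 - (-4714) = -96

-96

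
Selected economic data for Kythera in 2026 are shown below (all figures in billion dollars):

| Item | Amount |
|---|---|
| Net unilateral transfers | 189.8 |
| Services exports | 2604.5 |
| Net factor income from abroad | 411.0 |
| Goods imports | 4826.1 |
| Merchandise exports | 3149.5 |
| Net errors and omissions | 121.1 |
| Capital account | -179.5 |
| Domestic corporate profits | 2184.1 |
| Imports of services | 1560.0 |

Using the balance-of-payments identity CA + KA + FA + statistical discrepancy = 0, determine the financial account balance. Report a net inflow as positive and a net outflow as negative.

Goods balance = 3149.5 - 4826.1 = -1676.6
Services balance = 2604.5 - 1560.0 = 1044.5
Trade balance (goods + services) = -1676.6 + 1044.5 = -632.1
Net primary income = 411.0
Net secondary income = 189.8
Current account = -632.1 + 411.0 + 189.8 = -31.3
Financial account = -(-31.3 + (-179.5) + 121.1) = 89.7

89.7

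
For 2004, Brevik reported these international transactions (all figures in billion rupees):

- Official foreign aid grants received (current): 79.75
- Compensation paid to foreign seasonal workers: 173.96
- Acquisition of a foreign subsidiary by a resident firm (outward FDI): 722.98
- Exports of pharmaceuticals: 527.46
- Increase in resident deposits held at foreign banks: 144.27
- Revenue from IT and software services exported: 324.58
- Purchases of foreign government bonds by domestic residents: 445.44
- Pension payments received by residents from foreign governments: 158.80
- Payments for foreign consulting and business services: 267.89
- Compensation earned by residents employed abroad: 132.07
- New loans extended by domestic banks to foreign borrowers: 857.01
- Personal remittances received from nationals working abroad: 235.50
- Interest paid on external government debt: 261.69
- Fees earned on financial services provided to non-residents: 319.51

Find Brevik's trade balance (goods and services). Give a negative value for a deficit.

Goods: 527.46
Services: 319.51 + 324.58 - 267.89 = 376.20
Trade balance = 527.46 + 376.20 = 903.66
(Excluded from the trade balance — secondary income: official foreign aid grants received (current) 79.75, pension payments received by residents from foreign governments 158.80, personal remittances received from nationals working abroad 235.50; primary income: compensation paid to foreign seasonal workers 173.96, compensation earned by residents employed abroad 132.07, interest paid on external government debt 261.69; financial account: acquisition of a foreign subsidiary by a resident firm (outward FDI) 722.98, increase in resident deposits held at foreign banks 144.27, purchases of foreign government bonds by domestic residents 445.44, new loans extended by domestic banks to foreign borrowers 857.01.)

903.66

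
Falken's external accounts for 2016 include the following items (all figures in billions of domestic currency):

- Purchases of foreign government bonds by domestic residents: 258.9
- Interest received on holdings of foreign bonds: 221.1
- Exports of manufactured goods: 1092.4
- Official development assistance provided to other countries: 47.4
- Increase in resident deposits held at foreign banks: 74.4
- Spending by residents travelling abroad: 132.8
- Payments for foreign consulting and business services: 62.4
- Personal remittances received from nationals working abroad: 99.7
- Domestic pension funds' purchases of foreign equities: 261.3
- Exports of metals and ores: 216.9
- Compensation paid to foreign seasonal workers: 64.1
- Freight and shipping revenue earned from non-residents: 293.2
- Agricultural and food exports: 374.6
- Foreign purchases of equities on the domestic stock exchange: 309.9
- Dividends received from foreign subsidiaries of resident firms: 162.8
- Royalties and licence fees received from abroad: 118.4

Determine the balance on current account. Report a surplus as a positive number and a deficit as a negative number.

Goods: 1092.4 + 374.6 + 216.9 = 1683.9
Services: 293.2 - 62.4 + 118.4 - 132.8 = 216.4
Primary income: -64.1 + 162.8 + 221.1 = 319.8
Secondary income: -47.4 + 99.7 = 52.3
Current account = 1683.9 + 216.4 + 319.8 + 52.3 = 2272.4
(Excluded from the current account — financial account: purchases of foreign government bonds by domestic residents 258.9, increase in resident deposits held at foreign banks 74.4, domestic pension funds' purchases of foreign equities 261.3, foreign purchases of equities on the domestic stock exchange 309.9.)

2272.4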